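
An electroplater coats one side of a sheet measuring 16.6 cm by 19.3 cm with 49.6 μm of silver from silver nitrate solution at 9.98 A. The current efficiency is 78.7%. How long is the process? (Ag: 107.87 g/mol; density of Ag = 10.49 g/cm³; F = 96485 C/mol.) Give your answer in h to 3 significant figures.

Plated area = 16.6 × 19.3 = 320.4 cm²
Volume = 320.4 × 49.6×10⁻⁴ cm = 1.589 cm³
m(Ag) = 1.589 × 10.49 = 16.67 g
n(Ag) = 16.67 / 107.87 = 0.1545 mol; n(e⁻) = 0.1545 mol
Q = 0.1545 × 96485 / 0.787 = 18940 C
t = 18940 / 9.98 = 1898 s = 0.527 h

0.527 h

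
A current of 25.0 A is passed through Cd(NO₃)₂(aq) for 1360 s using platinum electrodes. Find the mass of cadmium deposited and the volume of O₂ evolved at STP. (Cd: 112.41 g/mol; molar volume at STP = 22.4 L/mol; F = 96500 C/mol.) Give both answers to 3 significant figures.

Q = 25.0 × 1360 = 34000 C; n(e⁻) = 34000 / 96500 = 0.3523 mol
Cathode: Cd²⁺ + 2e⁻ → Cd → n(Cd) = 0.3523/2 = 0.1762 mol → 19.8 g
Anode: 2H₂O → O₂ + 4H⁺ + 4e⁻ → n(O₂) = 0.3523/4 = 0.08808 mol → 1.97 L

19.8 g Cd; 1.97 L O₂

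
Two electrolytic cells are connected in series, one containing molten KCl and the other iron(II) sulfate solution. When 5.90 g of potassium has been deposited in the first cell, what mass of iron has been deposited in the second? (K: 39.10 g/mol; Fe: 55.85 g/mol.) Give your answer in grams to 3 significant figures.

n(K) = 5.90 / 39.10 = 0.1509 mol
K⁺ + e⁻ → K, so n(e⁻) = 0.1509 mol
The cells are in series, so the same charge (and hence the same n(e⁻) = 0.1509 mol) passes through both.
Fe²⁺ + 2e⁻ → Fe, so n(Fe) = 0.1509 / 2 = 0.07545 mol
m(Fe) = 0.07545 × 55.85 = 4.21 g

4.21 g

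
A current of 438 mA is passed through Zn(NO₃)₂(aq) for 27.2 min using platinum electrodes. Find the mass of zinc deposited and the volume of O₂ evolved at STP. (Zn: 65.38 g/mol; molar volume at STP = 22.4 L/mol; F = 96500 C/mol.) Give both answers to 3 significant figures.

Q = 0.438 × 1632 = 714.8 C; n(e⁻) = 714.8 / 96500 = 0.007407 mol
Cathode: Zn²⁺ + 2e⁻ → Zn → n(Zn) = 0.007407/2 = 0.003704 mol → 0.242 g
Anode: 2H₂O → O₂ + 4H⁺ + 4e⁻ → n(O₂) = 0.007407/4 = 0.001852 mol → 0.0415 L

0.242 g Zn; 0.0415 L O₂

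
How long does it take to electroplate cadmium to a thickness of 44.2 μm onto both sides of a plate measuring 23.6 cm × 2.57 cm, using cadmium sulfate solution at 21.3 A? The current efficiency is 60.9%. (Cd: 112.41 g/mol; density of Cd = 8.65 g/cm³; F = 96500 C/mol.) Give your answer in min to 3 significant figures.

10.2 min

Plated area = 2 × 23.6 × 2.57 = 121.3 cm²
Volume = 121.3 × 44.2×10⁻⁴ cm = 0.5361 cm³
m(Cd) = 0.5361 × 8.65 = 4.637 g
n(Cd) = 4.637 / 112.41 = 0.04125 mol; n(e⁻) = 2 × 0.04125 = 0.08250 mol
Q = 0.08250 × 96500 / 0.609 = 13070 C
t = 13070 / 21.3 = 613.6 s = 10.2 min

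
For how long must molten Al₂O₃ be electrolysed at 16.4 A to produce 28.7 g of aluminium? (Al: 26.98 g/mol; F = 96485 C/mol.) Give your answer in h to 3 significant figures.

5.22 h

n(Al) = 28.7 / 26.98 = 1.064 mol
Al³⁺ + 3e⁻ → Al, so n(e⁻) = 3 × 1.064 = 3.192 mol
Q = 3.192 × 96485 = 3.080×10^5 C
t = Q / I = 3.080×10^5 / 16.4 = 18780 s = 5.22 h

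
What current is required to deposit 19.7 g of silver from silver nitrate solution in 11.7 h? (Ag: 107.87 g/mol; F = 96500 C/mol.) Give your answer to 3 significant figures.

n(Ag) = 19.7 / 107.87 = 0.1826 mol
Ag⁺ + e⁻ → Ag, so n(e⁻) = 0.1826 mol
Q = 0.1826 × 96500 = 17620 C
I = Q / t = 17620 / 42120 s = 0.418 A

0.418 A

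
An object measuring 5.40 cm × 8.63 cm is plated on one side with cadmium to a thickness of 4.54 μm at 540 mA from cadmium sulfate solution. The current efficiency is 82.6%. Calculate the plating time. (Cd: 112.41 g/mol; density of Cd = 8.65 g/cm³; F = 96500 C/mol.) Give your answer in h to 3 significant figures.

Plated area = 5.40 × 8.63 = 46.60 cm²
Volume = 46.60 × 4.54×10⁻⁴ cm = 0.02116 cm³
m(Cd) = 0.02116 × 8.65 = 0.1830 g
n(Cd) = 0.1830 / 112.41 = 0.001628 mol; n(e⁻) = 2 × 0.001628 = 0.003256 mol
Q = 0.003256 × 96500 / 0.826 = 380.4 C
t = 380.4 / 0.540 = 704.4 s = 0.196 h

0.196 h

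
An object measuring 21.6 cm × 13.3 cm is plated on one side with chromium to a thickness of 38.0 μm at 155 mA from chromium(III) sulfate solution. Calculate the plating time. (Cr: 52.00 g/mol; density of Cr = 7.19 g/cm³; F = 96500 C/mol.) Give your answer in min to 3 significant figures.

4700 min

Plated area = 21.6 × 13.3 = 287.3 cm²
Volume = 287.3 × 38.0×10⁻⁴ cm = 1.092 cm³
m(Cr) = 1.092 × 7.19 = 7.851 g
n(Cr) = 7.851 / 52.00 = 0.1510 mol; n(e⁻) = 3 × 0.1510 = 0.4530 mol
Q = 0.4530 × 96500 = 43710 C
t = 43710 / 0.155 = 2.820×10^5 s = 4700 min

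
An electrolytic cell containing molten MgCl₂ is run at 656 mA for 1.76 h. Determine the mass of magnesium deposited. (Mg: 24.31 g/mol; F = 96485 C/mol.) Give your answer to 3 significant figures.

0.524 g

Q = It = 0.656 × 6336 = 4156 C
n(e⁻) = 4156 / 96485 = 0.04307 mol
Mg²⁺ + 2e⁻ → Mg, so n(Mg) = 0.04307 / 2 = 0.02154 mol
m = 0.02154 × 24.31 = 0.524 g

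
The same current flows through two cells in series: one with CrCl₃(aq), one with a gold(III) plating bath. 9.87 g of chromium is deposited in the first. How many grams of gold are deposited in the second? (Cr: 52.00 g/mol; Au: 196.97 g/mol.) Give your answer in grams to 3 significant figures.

37.4 g

n(Cr) = 9.87 / 52.00 = 0.1898 mol
Cr³⁺ + 3e⁻ → Cr, so n(e⁻) = 3 × 0.1898 = 0.5694 mol
The cells are in series, so the same charge (and hence the same n(e⁻) = 0.5694 mol) passes through both.
Au³⁺ + 3e⁻ → Au, so n(Au) = 0.5694 / 3 = 0.1898 mol
m(Au) = 0.1898 × 196.97 = 37.4 g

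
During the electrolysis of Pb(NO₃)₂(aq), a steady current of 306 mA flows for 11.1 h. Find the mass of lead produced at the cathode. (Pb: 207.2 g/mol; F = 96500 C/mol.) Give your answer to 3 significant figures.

13.1 g

Q = 0.306 A × 39960 s = 12230 C
Moles of electrons = 12230 / 96500 = 0.1267 mol
Pb²⁺ + 2e⁻ → Pb, so n(Pb) = 0.1267 / 2 = 0.06335 mol
m = 0.06335 × 207.2 = 13.1 g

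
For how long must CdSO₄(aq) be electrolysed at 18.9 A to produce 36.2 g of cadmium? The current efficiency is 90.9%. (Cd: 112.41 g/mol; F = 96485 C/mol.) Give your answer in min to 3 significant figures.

n(Cd) = 36.2 / 112.41 = 0.3220 mol
Cd²⁺ + 2e⁻ → Cd, so n(e⁻) = 2 × 0.3220 = 0.6440 mol
Q = 0.6440 × 96485 / 0.909 = 68360 C
t = Q / I = 68360 / 18.9 = 3617 s = 60.3 min

60.3 min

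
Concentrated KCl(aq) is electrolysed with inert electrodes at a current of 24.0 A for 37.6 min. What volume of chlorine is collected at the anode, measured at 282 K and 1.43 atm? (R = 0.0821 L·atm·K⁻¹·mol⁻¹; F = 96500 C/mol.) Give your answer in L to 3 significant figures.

4.54 L

Charge passed = 24.0 × 2256 = 54140 C
Moles of electrons = 54140 / 96500 = 0.5610 mol
2Cl⁻ → Cl₂ + 2e⁻, so n(Cl₂) = 0.5610 / 2 = 0.2805 mol
V = nRT/P = 0.2805 × 0.0821 × 282 / 1.43 = 4.541 L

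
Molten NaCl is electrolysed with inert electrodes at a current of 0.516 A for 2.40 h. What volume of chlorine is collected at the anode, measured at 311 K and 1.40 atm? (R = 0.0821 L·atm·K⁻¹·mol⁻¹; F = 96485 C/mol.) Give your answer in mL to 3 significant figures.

421 mL

Charge passed = 0.516 × 8640 = 4458 C
Moles of electrons = 4458 / 96485 = 0.04620 mol
2Cl⁻ → Cl₂ + 2e⁻, so n(Cl₂) = 0.04620 / 2 = 0.02310 mol
V = nRT/P = 0.02310 × 0.0821 × 311 / 1.40 = 0.4213 L
= 421 mL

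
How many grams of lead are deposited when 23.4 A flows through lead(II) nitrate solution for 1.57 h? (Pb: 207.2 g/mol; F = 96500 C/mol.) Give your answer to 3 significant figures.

Charge passed = 23.4 × 5652 = 1.323×10^5 C
n(e⁻) = 1.323×10^5 / 96500 = 1.371 mol
Pb²⁺ + 2e⁻ → Pb, so n(Pb) = 1.371 / 2 = 0.6855 mol
m = 0.6855 × 207.2 = 142 g

142 g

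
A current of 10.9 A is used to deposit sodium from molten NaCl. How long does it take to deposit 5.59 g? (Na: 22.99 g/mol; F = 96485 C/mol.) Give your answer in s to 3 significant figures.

n(Na) = 5.59 / 22.99 = 0.2431 mol
Na⁺ + e⁻ → Na, so n(e⁻) = 0.2431 mol
Q = 0.2431 × 96485 = 23460 C
t = Q / I = 23460 / 10.9 = 2152 s

2150 s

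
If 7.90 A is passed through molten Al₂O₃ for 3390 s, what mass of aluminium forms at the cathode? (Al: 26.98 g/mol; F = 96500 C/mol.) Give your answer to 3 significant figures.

2.50 g

Charge passed = 7.90 × 3390 = 26780 C
n(e⁻) = Q/F = 26780/96500 = 0.2775 mol
Al³⁺ + 3e⁻ → Al, so n(Al) = 0.2775 / 3 = 0.09250 mol
m = 0.09250 × 26.98 = 2.50 g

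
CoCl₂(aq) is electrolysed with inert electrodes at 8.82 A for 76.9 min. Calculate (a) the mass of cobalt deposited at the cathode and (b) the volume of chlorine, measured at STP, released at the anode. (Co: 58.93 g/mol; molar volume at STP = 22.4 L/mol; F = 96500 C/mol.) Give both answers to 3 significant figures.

12.4 g Co; 4.72 L Cl₂

Q = 8.82 × 4614 = 40700 C; n(e⁻) = 40700 / 96500 = 0.4218 mol
Cathode: Co²⁺ + 2e⁻ → Co → n(Co) = 0.4218/2 = 0.2109 mol → 12.4 g
Anode: 2Cl⁻ → Cl₂ + 2e⁻ → n(Cl₂) = 0.4218/2 = 0.2109 mol → 4.72 L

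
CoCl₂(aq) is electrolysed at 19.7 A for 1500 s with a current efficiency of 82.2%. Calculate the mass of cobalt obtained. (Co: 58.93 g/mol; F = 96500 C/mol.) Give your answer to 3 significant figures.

7.42 g

Q = 19.7 × 1500 = 29550 C
n(e⁻) = 29550 / 96500 = 0.3062 mol
Co²⁺ + 2e⁻ → Co, so theoretical m(Co) = 0.1531 × 58.93 = 9.022 g
Actual mass = 82.2% × 9.022 = 7.42 g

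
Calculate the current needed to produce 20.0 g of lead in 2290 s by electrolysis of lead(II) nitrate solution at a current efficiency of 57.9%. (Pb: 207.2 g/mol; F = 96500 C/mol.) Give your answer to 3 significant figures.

14.1 A

n(Pb) = 20.0 / 207.2 = 0.09653 mol
Pb²⁺ + 2e⁻ → Pb, so n(e⁻) = 2 × 0.09653 = 0.1931 mol
Q = 0.1931 × 96500 / 0.579 = 32180 C
I = Q / t = 32180 / 2290 s = 14.1 A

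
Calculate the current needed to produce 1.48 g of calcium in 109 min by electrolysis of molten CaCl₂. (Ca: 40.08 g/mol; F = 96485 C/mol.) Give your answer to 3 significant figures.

1.09 A

n(Ca) = 1.48 / 40.08 = 0.03693 mol
Ca²⁺ + 2e⁻ → Ca, so n(e⁻) = 2 × 0.03693 = 0.07386 mol
Q = 0.07386 × 96485 = 7126 C
I = Q / t = 7126 / 6540 s = 1.09 A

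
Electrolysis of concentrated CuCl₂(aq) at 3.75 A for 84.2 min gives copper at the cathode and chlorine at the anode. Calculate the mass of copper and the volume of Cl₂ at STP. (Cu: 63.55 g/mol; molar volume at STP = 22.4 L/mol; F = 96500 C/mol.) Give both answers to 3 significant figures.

Q = 3.75 × 5052 = 18950 C; n(e⁻) = 18950 / 96500 = 0.1964 mol
Cathode: Cu²⁺ + 2e⁻ → Cu → n(Cu) = 0.1964/2 = 0.09820 mol → 6.24 g
Anode: 2Cl⁻ → Cl₂ + 2e⁻ → n(Cl₂) = 0.1964/2 = 0.09820 mol → 2.20 L

6.24 g Cu; 2.20 L Cl₂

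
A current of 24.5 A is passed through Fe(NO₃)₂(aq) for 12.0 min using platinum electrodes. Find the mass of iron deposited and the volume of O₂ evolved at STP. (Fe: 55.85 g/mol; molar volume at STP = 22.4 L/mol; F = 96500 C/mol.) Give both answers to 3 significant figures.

5.10 g Fe; 1.02 L O₂

Q = 24.5 × 720 = 17640 C; n(e⁻) = 17640 / 96500 = 0.1828 mol
Cathode: Fe²⁺ + 2e⁻ → Fe → n(Fe) = 0.1828/2 = 0.09140 mol → 5.10 g
Anode: 2H₂O → O₂ + 4H⁺ + 4e⁻ → n(O₂) = 0.1828/4 = 0.04570 mol → 1.02 L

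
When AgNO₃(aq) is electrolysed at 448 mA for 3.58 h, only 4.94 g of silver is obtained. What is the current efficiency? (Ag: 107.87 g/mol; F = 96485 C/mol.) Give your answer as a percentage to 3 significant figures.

Q = 0.448 × 12888 = 5774 C
n(e⁻) = 5774 / 96485 = 0.05984 mol
Ag⁺ + e⁻ → Ag, so theoretical n(Ag) = 0.05984 mol → 6.455 g
Efficiency = 4.94 / 6.455 = 0.7653 = 76.5%

76.5%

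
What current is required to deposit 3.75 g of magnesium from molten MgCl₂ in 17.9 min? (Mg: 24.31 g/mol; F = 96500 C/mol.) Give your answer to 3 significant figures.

n(Mg) = 3.75 / 24.31 = 0.1543 mol
Mg²⁺ + 2e⁻ → Mg, so n(e⁻) = 2 × 0.1543 = 0.3086 mol
Q = 0.3086 × 96500 = 29780 C
I = Q / t = 29780 / 1074 s = 27.7 A

27.7 A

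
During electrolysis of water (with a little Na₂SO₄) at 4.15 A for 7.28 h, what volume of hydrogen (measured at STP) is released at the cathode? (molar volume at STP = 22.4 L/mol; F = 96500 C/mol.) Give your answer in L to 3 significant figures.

Charge passed = 4.15 × 26208 = 1.088×10^5 C
n(e⁻) = 1.088×10^5 / 96500 = 1.127 mol
2H⁺ + 2e⁻ → H₂, so n(H₂) = 1.127 / 2 = 0.5635 mol
V = 0.5635 × 22.4 = 12.62 L

12.6 L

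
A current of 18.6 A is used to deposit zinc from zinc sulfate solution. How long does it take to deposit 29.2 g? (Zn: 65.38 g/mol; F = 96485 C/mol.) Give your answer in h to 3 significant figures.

1.29 h

n(Zn) = 29.2 / 65.38 = 0.4466 mol
Zn²⁺ + 2e⁻ → Zn, so n(e⁻) = 2 × 0.4466 = 0.8932 mol
Q = 0.8932 × 96485 = 86180 C
t = Q / I = 86180 / 18.6 = 4633 s = 1.29 h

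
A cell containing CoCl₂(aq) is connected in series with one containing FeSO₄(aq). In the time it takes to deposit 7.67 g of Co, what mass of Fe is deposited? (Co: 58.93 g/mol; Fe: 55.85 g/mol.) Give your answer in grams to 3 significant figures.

7.27 g

n(Co) = 7.67 / 58.93 = 0.1302 mol
Co²⁺ + 2e⁻ → Co, so n(e⁻) = 2 × 0.1302 = 0.2604 mol
Same current for the same time ⇒ same n(e⁻) = 0.2604 mol in both cells.
Fe²⁺ + 2e⁻ → Fe, so n(Fe) = 0.2604 / 2 = 0.1302 mol
m(Fe) = 0.1302 × 55.85 = 7.27 g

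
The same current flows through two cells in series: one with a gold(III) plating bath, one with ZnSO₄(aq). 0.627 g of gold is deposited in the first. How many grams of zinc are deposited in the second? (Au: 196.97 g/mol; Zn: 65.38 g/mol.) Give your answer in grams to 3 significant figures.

n(Au) = 0.627 / 196.97 = 0.003183 mol
Au³⁺ + 3e⁻ → Au, so n(e⁻) = 3 × 0.003183 = 0.009549 mol
In series, the same 0.009549 mol of electrons flows through the second cell.
Zn²⁺ + 2e⁻ → Zn, so n(Zn) = 0.009549 / 2 = 0.004775 mol
m(Zn) = 0.004775 × 65.38 = 0.312 g

0.312 g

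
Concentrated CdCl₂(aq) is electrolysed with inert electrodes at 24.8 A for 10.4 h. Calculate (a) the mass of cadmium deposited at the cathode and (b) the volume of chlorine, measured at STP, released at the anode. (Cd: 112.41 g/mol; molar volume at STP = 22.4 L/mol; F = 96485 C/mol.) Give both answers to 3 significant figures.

541 g Cd; 108 L Cl₂

Q = 24.8 × 37440 = 9.285×10^5 C; n(e⁻) = 9.285×10^5 / 96485 = 9.623 mol
Cathode: Cd²⁺ + 2e⁻ → Cd → n(Cd) = 9.623/2 = 4.812 mol → 541 g
Anode: 2Cl⁻ → Cl₂ + 2e⁻ → n(Cl₂) = 9.623/2 = 4.812 mol → 108 L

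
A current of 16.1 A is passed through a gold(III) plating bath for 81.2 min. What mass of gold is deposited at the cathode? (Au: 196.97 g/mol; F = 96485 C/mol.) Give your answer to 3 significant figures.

Charge passed = 16.1 × 4872 = 78440 C
Moles of electrons = 78440 / 96485 = 0.8130 mol
Au³⁺ + 3e⁻ → Au, so n(Au) = 0.8130 / 3 = 0.2710 mol
m = 0.2710 × 196.97 = 53.4 g

53.4 g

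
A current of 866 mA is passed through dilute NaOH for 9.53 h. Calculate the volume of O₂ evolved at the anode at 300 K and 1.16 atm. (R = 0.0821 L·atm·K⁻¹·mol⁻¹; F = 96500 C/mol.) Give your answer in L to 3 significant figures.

1.63 L

Q = It = 0.866 × 34308 = 29710 C
n(e⁻) = 29710 / 96500 = 0.3079 mol
2H₂O → O₂ + 4H⁺ + 4e⁻, so n(O₂) = 0.3079 / 4 = 0.07698 mol
V = nRT/P = 0.07698 × 0.0821 × 300 / 1.16 = 1.634 L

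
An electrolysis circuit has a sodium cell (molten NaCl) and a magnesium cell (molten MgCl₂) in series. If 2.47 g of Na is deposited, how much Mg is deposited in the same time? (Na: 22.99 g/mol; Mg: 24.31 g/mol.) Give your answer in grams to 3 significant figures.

n(Na) = 2.47 / 22.99 = 0.1074 mol
Na⁺ + e⁻ → Na, so n(e⁻) = 0.1074 mol
Same current for the same time ⇒ same n(e⁻) = 0.1074 mol in both cells.
Mg²⁺ + 2e⁻ → Mg, so n(Mg) = 0.1074 / 2 = 0.05370 mol
m(Mg) = 0.05370 × 24.31 = 1.31 g

1.31 g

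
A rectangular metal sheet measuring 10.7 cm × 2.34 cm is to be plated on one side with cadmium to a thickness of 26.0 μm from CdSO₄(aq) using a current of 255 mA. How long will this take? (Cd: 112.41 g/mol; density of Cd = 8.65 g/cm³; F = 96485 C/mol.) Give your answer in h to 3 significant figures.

Plated area = 10.7 × 2.34 = 25.04 cm²
Volume = 25.04 × 26.0×10⁻⁴ cm = 0.06510 cm³
m(Cd) = 0.06510 × 8.65 = 0.5631 g
n(Cd) = 0.5631 / 112.41 = 0.005009 mol; n(e⁻) = 2 × 0.005009 = 0.01002 mol
Q = 0.01002 × 96485 = 966.8 C
t = 966.8 / 0.255 = 3791 s = 1.05 h

1.05 h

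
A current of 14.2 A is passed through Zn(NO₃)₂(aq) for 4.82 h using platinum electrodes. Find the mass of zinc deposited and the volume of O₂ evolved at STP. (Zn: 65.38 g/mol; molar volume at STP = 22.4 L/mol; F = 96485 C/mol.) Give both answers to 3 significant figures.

83.5 g Zn; 14.3 L O₂

Q = 14.2 × 17352 = 2.464×10^5 C; n(e⁻) = 2.464×10^5 / 96485 = 2.554 mol
Cathode: Zn²⁺ + 2e⁻ → Zn → n(Zn) = 2.554/2 = 1.277 mol → 83.5 g
Anode: 2H₂O → O₂ + 4H⁺ + 4e⁻ → n(O₂) = 2.554/4 = 0.6385 mol → 14.3 L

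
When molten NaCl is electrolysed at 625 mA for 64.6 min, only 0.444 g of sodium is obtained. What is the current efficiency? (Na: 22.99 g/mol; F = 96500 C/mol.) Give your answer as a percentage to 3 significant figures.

76.9%

Q = 0.625 × 3876 = 2423 C
n(e⁻) = 2423 / 96500 = 0.02511 mol
Na⁺ + e⁻ → Na, so theoretical n(Na) = 0.02511 mol → 0.5773 g
Efficiency = 0.444 / 0.5773 = 0.7691 = 76.9%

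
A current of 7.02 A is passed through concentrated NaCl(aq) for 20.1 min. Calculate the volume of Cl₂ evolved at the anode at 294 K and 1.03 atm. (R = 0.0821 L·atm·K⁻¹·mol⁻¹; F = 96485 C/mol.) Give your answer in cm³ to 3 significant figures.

1030 cm³

Q = 7.02 A × 1206 s = 8466 C
n(e⁻) = 8466 / 96485 = 0.08774 mol
2Cl⁻ → Cl₂ + 2e⁻, so n(Cl₂) = 0.08774 / 2 = 0.04387 mol
V = nRT/P = 0.04387 × 0.0821 × 294 / 1.03 = 1.028 L
= 1030 cm³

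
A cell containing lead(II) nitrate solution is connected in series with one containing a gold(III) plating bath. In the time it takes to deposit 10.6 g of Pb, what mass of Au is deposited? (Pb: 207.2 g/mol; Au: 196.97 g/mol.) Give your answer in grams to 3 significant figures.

6.72 g

n(Pb) = 10.6 / 207.2 = 0.05116 mol
Pb²⁺ + 2e⁻ → Pb, so n(e⁻) = 2 × 0.05116 = 0.1023 mol
Since the cells are in series, n(e⁻) in the Au cell is also 0.1023 mol.
Au³⁺ + 3e⁻ → Au, so n(Au) = 0.1023 / 3 = 0.03410 mol
m(Au) = 0.03410 × 196.97 = 6.72 g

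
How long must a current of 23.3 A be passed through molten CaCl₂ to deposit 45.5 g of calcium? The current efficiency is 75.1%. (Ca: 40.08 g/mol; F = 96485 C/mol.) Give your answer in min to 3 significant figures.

209 min

n(Ca) = 45.5 / 40.08 = 1.135 mol
Ca²⁺ + 2e⁻ → Ca, so n(e⁻) = 2 × 1.135 = 2.270 mol
Q = 2.270 × 96485 / 0.751 = 2.916×10^5 C
t = Q / I = 2.916×10^5 / 23.3 = 12520 s = 209 min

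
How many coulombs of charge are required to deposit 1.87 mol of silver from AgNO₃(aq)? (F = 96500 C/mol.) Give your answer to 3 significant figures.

Ag⁺ + e⁻ → Ag, so n(e⁻) = 1 × 1.87 = 1.870 mol
Q = 1.870 × 96500 = 1.805×10^5 C

1.80×10^5 C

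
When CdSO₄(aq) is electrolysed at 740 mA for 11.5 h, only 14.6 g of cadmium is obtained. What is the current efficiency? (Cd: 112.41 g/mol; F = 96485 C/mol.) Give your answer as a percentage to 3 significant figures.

81.8%

Q = 0.740 × 41400 = 30640 C
n(e⁻) = 30640 / 96485 = 0.3176 mol
Cd²⁺ + 2e⁻ → Cd, so theoretical n(Cd) = 0.1588 mol → 17.85 g
Efficiency = 14.6 / 17.85 = 0.8179 = 81.8%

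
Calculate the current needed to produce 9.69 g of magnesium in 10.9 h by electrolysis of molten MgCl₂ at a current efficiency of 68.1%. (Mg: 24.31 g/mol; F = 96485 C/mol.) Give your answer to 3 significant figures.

2.88 A

n(Mg) = 9.69 / 24.31 = 0.3986 mol
Mg²⁺ + 2e⁻ → Mg, so n(e⁻) = 2 × 0.3986 = 0.7972 mol
Q = 0.7972 × 96485 / 0.681 = 1.129×10^5 C
I = Q / t = 1.129×10^5 / 39240 s = 2.88 A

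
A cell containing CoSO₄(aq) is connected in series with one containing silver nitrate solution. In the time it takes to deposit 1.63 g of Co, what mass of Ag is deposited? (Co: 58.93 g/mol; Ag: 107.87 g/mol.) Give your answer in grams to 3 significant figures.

n(Co) = 1.63 / 58.93 = 0.02766 mol
Co²⁺ + 2e⁻ → Co, so n(e⁻) = 2 × 0.02766 = 0.05532 mol
Same current for the same time ⇒ same n(e⁻) = 0.05532 mol in both cells.
Ag⁺ + e⁻ → Ag, so n(Ag) = 0.05532 mol
m(Ag) = 0.05532 × 107.87 = 5.97 g

5.97 g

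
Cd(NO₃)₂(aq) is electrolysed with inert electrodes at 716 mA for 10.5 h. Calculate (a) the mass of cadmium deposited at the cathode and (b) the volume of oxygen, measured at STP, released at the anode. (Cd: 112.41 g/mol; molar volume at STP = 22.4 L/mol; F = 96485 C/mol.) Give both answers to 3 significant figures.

15.8 g Cd; 1.57 L O₂

Q = 0.716 × 37800 = 27060 C; n(e⁻) = 27060 / 96485 = 0.2805 mol
Cathode: Cd²⁺ + 2e⁻ → Cd → n(Cd) = 0.2805/2 = 0.1403 mol → 15.8 g
Anode: 2H₂O → O₂ + 4H⁺ + 4e⁻ → n(O₂) = 0.2805/4 = 0.07013 mol → 1.57 L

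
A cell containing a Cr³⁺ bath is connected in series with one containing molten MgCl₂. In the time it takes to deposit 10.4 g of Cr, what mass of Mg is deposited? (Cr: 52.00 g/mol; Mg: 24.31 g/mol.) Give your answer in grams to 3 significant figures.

7.29 g

n(Cr) = 10.4 / 52.00 = 0.2000 mol
Cr³⁺ + 3e⁻ → Cr, so n(e⁻) = 3 × 0.2000 = 0.6000 mol
In series, the same 0.6000 mol of electrons flows through the second cell.
Mg²⁺ + 2e⁻ → Mg, so n(Mg) = 0.6000 / 2 = 0.3000 mol
m(Mg) = 0.3000 × 24.31 = 7.29 g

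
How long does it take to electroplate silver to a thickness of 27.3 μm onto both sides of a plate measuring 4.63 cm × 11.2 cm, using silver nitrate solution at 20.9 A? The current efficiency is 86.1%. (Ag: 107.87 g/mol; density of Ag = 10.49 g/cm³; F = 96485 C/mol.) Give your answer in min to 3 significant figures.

Plated area = 2 × 4.63 × 11.2 = 103.7 cm²
Volume = 103.7 × 27.3×10⁻⁴ cm = 0.2831 cm³
m(Ag) = 0.2831 × 10.49 = 2.970 g
n(Ag) = 2.970 / 107.87 = 0.02753 mol; n(e⁻) = 0.02753 mol
Q = 0.02753 × 96485 / 0.861 = 3085 C
t = 3085 / 20.9 = 147.6 s = 2.46 min

2.46 min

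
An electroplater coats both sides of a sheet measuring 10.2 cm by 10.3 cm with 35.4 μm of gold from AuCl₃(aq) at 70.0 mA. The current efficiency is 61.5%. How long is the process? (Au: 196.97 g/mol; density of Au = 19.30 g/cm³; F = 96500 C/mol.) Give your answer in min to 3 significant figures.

8170 min

Plated area = 2 × 10.2 × 10.3 = 210.1 cm²
Volume = 210.1 × 35.4×10⁻⁴ cm = 0.7438 cm³
m(Au) = 0.7438 × 19.30 = 14.36 g
n(Au) = 14.36 / 196.97 = 0.07290 mol; n(e⁻) = 3 × 0.07290 = 0.2187 mol
Q = 0.2187 × 96500 / 0.615 = 34320 C
t = 34320 / 0.0700 = 4.903×10^5 s = 8170 min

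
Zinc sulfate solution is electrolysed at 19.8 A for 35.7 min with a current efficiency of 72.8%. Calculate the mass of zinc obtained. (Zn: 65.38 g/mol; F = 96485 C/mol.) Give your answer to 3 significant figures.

10.5 g

Q = 19.8 × 2142 = 42410 C
n(e⁻) = 42410 / 96485 = 0.4396 mol
Zn²⁺ + 2e⁻ → Zn, so theoretical m(Zn) = 0.2198 × 65.38 = 14.37 g
Actual mass = 72.8% × 14.37 = 10.5 g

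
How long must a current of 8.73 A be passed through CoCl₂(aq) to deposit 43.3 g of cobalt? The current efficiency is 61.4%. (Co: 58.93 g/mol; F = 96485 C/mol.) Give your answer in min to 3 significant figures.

n(Co) = 43.3 / 58.93 = 0.7348 mol
Co²⁺ + 2e⁻ → Co, so n(e⁻) = 2 × 0.7348 = 1.470 mol
Q = 1.470 × 96485 / 0.614 = 2.310×10^5 C
t = Q / I = 2.310×10^5 / 8.73 = 26460 s = 441 min

441 min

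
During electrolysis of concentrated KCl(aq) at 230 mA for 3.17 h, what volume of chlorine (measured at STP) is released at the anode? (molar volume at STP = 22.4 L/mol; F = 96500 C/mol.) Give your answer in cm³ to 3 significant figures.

305 cm³

Q = 0.230 A × 11412 s = 2625 C
Moles of electrons = 2625 / 96500 = 0.02720 mol
2Cl⁻ → Cl₂ + 2e⁻, so n(Cl₂) = 0.02720 / 2 = 0.01360 mol
V = 0.01360 × 22.4 = 0.3046 L
= 305 cm³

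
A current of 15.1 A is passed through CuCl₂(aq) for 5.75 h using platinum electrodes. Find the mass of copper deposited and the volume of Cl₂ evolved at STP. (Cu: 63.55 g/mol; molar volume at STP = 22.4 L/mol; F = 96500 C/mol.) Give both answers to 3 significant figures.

103 g Cu; 36.3 L Cl₂

Q = 15.1 × 20700 = 3.126×10^5 C; n(e⁻) = 3.126×10^5 / 96500 = 3.239 mol
Cathode: Cu²⁺ + 2e⁻ → Cu → n(Cu) = 3.239/2 = 1.620 mol → 103 g
Anode: 2Cl⁻ → Cl₂ + 2e⁻ → n(Cl₂) = 3.239/2 = 1.620 mol → 36.3 L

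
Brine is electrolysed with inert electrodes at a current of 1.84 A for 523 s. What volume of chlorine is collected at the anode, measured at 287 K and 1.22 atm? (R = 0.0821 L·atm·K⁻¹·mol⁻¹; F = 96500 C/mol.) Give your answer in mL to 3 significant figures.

96.3 mL

Q = It = 1.84 × 523 = 962.3 C
n(e⁻) = Q/F = 962.3/96500 = 0.009972 mol
2Cl⁻ → Cl₂ + 2e⁻, so n(Cl₂) = 0.009972 / 2 = 0.004986 mol
V = nRT/P = 0.004986 × 0.0821 × 287 / 1.22 = 0.09630 L
= 96.3 mL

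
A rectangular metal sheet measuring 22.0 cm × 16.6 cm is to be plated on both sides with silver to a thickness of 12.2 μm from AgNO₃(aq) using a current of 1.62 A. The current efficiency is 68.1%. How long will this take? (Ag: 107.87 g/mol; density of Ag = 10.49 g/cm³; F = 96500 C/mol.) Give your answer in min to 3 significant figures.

Plated area = 2 × 22.0 × 16.6 = 730.4 cm²
Volume = 730.4 × 12.2×10⁻⁴ cm = 0.8911 cm³
m(Ag) = 0.8911 × 10.49 = 9.348 g
n(Ag) = 9.348 / 107.87 = 0.08666 mol; n(e⁻) = 0.08666 mol
Q = 0.08666 × 96500 / 0.681 = 12280 C
t = 12280 / 1.62 = 7580 s = 126 min

126 min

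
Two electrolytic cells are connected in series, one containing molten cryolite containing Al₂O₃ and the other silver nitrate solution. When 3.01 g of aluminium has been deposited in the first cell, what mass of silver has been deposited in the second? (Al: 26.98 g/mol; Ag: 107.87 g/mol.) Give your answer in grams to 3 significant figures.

36.1 g

n(Al) = 3.01 / 26.98 = 0.1116 mol
Al³⁺ + 3e⁻ → Al, so n(e⁻) = 3 × 0.1116 = 0.3348 mol
Since the cells are in series, n(e⁻) in the Ag cell is also 0.3348 mol.
Ag⁺ + e⁻ → Ag, so n(Ag) = 0.3348 mol
m(Ag) = 0.3348 × 107.87 = 36.1 g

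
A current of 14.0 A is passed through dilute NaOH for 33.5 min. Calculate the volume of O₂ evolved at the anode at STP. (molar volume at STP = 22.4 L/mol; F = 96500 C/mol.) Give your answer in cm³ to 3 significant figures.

1630 cm³

Q = 14.0 A × 2010 s = 28140 C
Moles of electrons = 28140 / 96500 = 0.2916 mol
2H₂O → O₂ + 4H⁺ + 4e⁻, so n(O₂) = 0.2916 / 4 = 0.07290 mol
V = 0.07290 × 22.4 = 1.633 L
= 1630 cm³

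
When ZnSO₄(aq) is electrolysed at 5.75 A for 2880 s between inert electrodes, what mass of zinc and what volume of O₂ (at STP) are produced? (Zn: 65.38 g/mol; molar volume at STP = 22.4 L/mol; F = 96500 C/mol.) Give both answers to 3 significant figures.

5.61 g Zn; 0.961 L O₂

Q = 5.75 × 2880 = 16560 C; n(e⁻) = 16560 / 96500 = 0.1716 mol
Cathode: Zn²⁺ + 2e⁻ → Zn → n(Zn) = 0.1716/2 = 0.08580 mol → 5.61 g
Anode: 2H₂O → O₂ + 4H⁺ + 4e⁻ → n(O₂) = 0.1716/4 = 0.04290 mol → 0.961 L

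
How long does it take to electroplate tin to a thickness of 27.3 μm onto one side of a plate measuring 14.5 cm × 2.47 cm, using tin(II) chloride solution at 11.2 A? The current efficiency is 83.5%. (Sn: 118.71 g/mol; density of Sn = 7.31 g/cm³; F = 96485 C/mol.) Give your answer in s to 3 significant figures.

Plated area = 14.5 × 2.47 = 35.82 cm²
Volume = 35.82 × 27.3×10⁻⁴ cm = 0.09779 cm³
m(Sn) = 0.09779 × 7.31 = 0.7148 g
n(Sn) = 0.7148 / 118.71 = 0.006021 mol; n(e⁻) = 2 × 0.006021 = 0.01204 mol
Q = 0.01204 × 96485 / 0.835 = 1391 C
t = 1391 / 11.2 = 124.2 s

124 s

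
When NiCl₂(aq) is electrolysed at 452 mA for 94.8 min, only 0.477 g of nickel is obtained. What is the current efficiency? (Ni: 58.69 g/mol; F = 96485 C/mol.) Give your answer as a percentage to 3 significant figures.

Q = 0.452 × 5688 = 2571 C
n(e⁻) = 2571 / 96485 = 0.02665 mol
Ni²⁺ + 2e⁻ → Ni, so theoretical n(Ni) = 0.01333 mol → 0.7823 g
Efficiency = 0.477 / 0.7823 = 0.6097 = 61.0%

61.0%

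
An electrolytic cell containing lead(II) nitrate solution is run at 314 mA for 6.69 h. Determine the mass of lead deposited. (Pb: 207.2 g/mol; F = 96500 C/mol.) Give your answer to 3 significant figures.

Q = 0.314 A × 24084 s = 7562 C
n(e⁻) = Q/F = 7562/96500 = 0.07836 mol
Pb²⁺ + 2e⁻ → Pb, so n(Pb) = 0.07836 / 2 = 0.03918 mol
m = 0.03918 × 207.2 = 8.12 g

8.12 g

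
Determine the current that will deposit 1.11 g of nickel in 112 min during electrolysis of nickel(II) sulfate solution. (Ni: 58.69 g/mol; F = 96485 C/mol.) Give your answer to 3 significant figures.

0.543 A

n(Ni) = 1.11 / 58.69 = 0.01891 mol
Ni²⁺ + 2e⁻ → Ni, so n(e⁻) = 2 × 0.01891 = 0.03782 mol
Q = 0.03782 × 96485 = 3649 C
I = Q / t = 3649 / 6720 s = 0.543 A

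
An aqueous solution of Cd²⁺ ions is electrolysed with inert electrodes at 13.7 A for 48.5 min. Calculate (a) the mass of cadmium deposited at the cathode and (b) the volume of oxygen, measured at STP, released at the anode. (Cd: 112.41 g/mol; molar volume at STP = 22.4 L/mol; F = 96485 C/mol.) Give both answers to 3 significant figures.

23.2 g Cd; 2.31 L O₂

Q = 13.7 × 2910 = 39870 C; n(e⁻) = 39870 / 96485 = 0.4132 mol
Cathode: Cd²⁺ + 2e⁻ → Cd → n(Cd) = 0.4132/2 = 0.2066 mol → 23.2 g
Anode: 2H₂O → O₂ + 4H⁺ + 4e⁻ → n(O₂) = 0.4132/4 = 0.1033 mol → 2.31 L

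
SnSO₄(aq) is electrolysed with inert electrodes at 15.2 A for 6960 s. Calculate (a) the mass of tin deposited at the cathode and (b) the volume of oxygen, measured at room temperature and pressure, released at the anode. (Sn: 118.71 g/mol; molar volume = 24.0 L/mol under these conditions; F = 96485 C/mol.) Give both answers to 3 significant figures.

Q = 15.2 × 6960 = 1.058×10^5 C; n(e⁻) = 1.058×10^5 / 96485 = 1.097 mol
Cathode: Sn²⁺ + 2e⁻ → Sn → n(Sn) = 1.097/2 = 0.5485 mol → 65.1 g
Anode: 2H₂O → O₂ + 4H⁺ + 4e⁻ → n(O₂) = 1.097/4 = 0.2743 mol → 6.58 L

65.1 g Sn; 6.58 L O₂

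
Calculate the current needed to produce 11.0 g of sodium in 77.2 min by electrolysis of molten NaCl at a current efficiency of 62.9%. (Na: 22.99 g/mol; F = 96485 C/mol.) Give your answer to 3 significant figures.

n(Na) = 11.0 / 22.99 = 0.4785 mol
Na⁺ + e⁻ → Na, so n(e⁻) = 0.4785 mol
Q = 0.4785 × 96485 / 0.629 = 73400 C
I = Q / t = 73400 / 4632 s = 15.8 A

15.8 A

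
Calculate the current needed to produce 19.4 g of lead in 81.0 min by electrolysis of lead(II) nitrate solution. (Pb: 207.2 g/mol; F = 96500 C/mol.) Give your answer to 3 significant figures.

n(Pb) = 19.4 / 207.2 = 0.09363 mol
Pb²⁺ + 2e⁻ → Pb, so n(e⁻) = 2 × 0.09363 = 0.1873 mol
Q = 0.1873 × 96500 = 18070 C
I = Q / t = 18070 / 4860 s = 3.72 A

3.72 A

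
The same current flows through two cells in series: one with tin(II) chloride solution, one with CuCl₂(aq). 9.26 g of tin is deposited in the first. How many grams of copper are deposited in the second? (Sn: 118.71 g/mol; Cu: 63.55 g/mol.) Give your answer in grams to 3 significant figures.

4.96 g

n(Sn) = 9.26 / 118.71 = 0.07801 mol
Sn²⁺ + 2e⁻ → Sn, so n(e⁻) = 2 × 0.07801 = 0.1560 mol
The cells are in series, so the same charge (and hence the same n(e⁻) = 0.1560 mol) passes through both.
Cu²⁺ + 2e⁻ → Cu, so n(Cu) = 0.1560 / 2 = 0.07800 mol
m(Cu) = 0.07800 × 63.55 = 4.96 g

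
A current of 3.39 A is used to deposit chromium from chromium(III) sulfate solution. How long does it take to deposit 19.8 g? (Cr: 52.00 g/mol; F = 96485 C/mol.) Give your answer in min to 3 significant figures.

n(Cr) = 19.8 / 52.00 = 0.3808 mol
Cr³⁺ + 3e⁻ → Cr, so n(e⁻) = 3 × 0.3808 = 1.142 mol
Q = 1.142 × 96485 = 1.102×10^5 C
t = Q / I = 1.102×10^5 / 3.39 = 32510 s = 542 min

542 min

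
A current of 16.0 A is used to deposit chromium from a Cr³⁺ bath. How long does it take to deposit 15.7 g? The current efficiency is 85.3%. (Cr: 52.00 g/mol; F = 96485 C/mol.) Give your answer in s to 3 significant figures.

n(Cr) = 15.7 / 52.00 = 0.3019 mol
Cr³⁺ + 3e⁻ → Cr, so n(e⁻) = 3 × 0.3019 = 0.9057 mol
Q = 0.9057 × 96485 / 0.853 = 1.024×10^5 C
t = Q / I = 1.024×10^5 / 16.0 = 6400 s

6400 s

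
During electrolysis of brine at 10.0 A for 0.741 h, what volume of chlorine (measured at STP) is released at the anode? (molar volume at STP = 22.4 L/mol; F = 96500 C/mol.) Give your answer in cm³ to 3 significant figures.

3100 cm³

Q = It = 10.0 × 2667.6 = 26680 C
Moles of electrons = 26680 / 96500 = 0.2765 mol
2Cl⁻ → Cl₂ + 2e⁻, so n(Cl₂) = 0.2765 / 2 = 0.1383 mol
V = 0.1383 × 22.4 = 3.098 L
= 3100 cm³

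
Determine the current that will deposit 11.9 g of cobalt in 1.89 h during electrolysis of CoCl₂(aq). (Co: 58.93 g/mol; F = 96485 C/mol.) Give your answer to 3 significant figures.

n(Co) = 11.9 / 58.93 = 0.2019 mol
Co²⁺ + 2e⁻ → Co, so n(e⁻) = 2 × 0.2019 = 0.4038 mol
Q = 0.4038 × 96485 = 38960 C
I = Q / t = 38960 / 6804 s = 5.73 A

5.73 A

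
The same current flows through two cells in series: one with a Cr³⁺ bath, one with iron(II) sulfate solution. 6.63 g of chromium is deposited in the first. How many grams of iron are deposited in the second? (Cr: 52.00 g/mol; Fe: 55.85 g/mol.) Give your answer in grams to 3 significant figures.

n(Cr) = 6.63 / 52.00 = 0.1275 mol
Cr³⁺ + 3e⁻ → Cr, so n(e⁻) = 3 × 0.1275 = 0.3825 mol
The cells are in series, so the same charge (and hence the same n(e⁻) = 0.3825 mol) passes through both.
Fe²⁺ + 2e⁻ → Fe, so n(Fe) = 0.3825 / 2 = 0.1913 mol
m(Fe) = 0.1913 × 55.85 = 10.7 g

10.7 g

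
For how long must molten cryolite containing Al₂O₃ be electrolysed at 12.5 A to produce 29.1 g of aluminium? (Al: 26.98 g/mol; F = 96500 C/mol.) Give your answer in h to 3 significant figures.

6.94 h

n(Al) = 29.1 / 26.98 = 1.079 mol
Al³⁺ + 3e⁻ → Al, so n(e⁻) = 3 × 1.079 = 3.237 mol
Q = 3.237 × 96500 = 3.124×10^5 C
t = Q / I = 3.124×10^5 / 12.5 = 24990 s = 6.94 h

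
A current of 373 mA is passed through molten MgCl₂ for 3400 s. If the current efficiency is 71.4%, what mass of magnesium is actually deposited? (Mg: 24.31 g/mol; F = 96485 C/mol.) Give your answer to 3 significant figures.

Q = 0.373 × 3400 = 1268 C
n(e⁻) = 1268 / 96485 = 0.01314 mol
Mg²⁺ + 2e⁻ → Mg, so theoretical m(Mg) = 0.006570 × 24.31 = 0.1597 g
Actual mass = 71.4% × 0.1597 = 0.114 g

0.114 g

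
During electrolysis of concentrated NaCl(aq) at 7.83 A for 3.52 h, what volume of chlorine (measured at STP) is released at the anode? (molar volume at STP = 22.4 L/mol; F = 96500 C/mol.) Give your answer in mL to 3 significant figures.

11500 mL

Q = 7.83 A × 12672 s = 99220 C
n(e⁻) = Q/F = 99220/96500 = 1.028 mol
2Cl⁻ → Cl₂ + 2e⁻, so n(Cl₂) = 1.028 / 2 = 0.5140 mol
V = 0.5140 × 22.4 = 11.51 L
= 11500 mL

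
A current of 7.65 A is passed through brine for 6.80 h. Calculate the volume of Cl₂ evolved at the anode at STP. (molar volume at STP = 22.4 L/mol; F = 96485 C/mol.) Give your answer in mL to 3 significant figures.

21700 mL

Q = 7.65 A × 24480 s = 1.873×10^5 C
Moles of electrons = 1.873×10^5 / 96485 = 1.941 mol
2Cl⁻ → Cl₂ + 2e⁻, so n(Cl₂) = 1.941 / 2 = 0.9705 mol
V = 0.9705 × 22.4 = 21.74 L
= 21700 mL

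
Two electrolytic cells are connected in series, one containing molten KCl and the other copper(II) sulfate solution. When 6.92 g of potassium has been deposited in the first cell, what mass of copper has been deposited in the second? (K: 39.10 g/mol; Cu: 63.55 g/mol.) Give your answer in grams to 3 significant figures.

5.62 g

n(K) = 6.92 / 39.10 = 0.1770 mol
K⁺ + e⁻ → K, so n(e⁻) = 0.1770 mol
Same current for the same time ⇒ same n(e⁻) = 0.1770 mol in both cells.
Cu²⁺ + 2e⁻ → Cu, so n(Cu) = 0.1770 / 2 = 0.08850 mol
m(Cu) = 0.08850 × 63.55 = 5.62 g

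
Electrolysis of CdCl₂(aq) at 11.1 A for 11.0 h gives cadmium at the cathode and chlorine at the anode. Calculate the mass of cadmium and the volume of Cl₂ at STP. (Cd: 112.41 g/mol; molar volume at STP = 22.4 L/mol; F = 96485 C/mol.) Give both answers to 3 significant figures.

Q = 11.1 × 39600 = 4.396×10^5 C; n(e⁻) = 4.396×10^5 / 96485 = 4.556 mol
Cathode: Cd²⁺ + 2e⁻ → Cd → n(Cd) = 4.556/2 = 2.278 mol → 256 g
Anode: 2Cl⁻ → Cl₂ + 2e⁻ → n(Cl₂) = 4.556/2 = 2.278 mol → 51.0 L

256 g Cd; 51.0 L Cl₂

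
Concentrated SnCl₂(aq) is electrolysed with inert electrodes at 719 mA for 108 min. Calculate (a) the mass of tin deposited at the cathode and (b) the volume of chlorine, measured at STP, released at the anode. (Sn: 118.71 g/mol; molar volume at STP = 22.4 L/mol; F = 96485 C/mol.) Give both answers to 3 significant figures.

2.87 g Sn; 0.541 L Cl₂

Q = 0.719 × 6480 = 4659 C; n(e⁻) = 4659 / 96485 = 0.04829 mol
Cathode: Sn²⁺ + 2e⁻ → Sn → n(Sn) = 0.04829/2 = 0.02415 mol → 2.87 g
Anode: 2Cl⁻ → Cl₂ + 2e⁻ → n(Cl₂) = 0.04829/2 = 0.02415 mol → 0.541 L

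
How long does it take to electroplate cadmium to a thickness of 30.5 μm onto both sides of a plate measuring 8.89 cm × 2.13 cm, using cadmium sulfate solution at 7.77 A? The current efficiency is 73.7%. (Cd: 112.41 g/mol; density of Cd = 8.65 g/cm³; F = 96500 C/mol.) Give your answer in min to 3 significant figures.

Plated area = 2 × 8.89 × 2.13 = 37.87 cm²
Volume = 37.87 × 30.5×10⁻⁴ cm = 0.1155 cm³
m(Cd) = 0.1155 × 8.65 = 0.9991 g
n(Cd) = 0.9991 / 112.41 = 0.008888 mol; n(e⁻) = 2 × 0.008888 = 0.01778 mol
Q = 0.01778 × 96500 / 0.737 = 2328 C
t = 2328 / 7.77 = 299.6 s = 4.99 min

4.99 min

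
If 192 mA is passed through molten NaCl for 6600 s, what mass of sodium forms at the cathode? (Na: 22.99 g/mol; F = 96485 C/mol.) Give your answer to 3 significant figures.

Q = It = 0.192 × 6600 = 1267 C
n(e⁻) = Q/F = 1267/96485 = 0.01313 mol
Na⁺ + e⁻ → Na, so n(Na) = 0.01313 mol
m = 0.01313 × 22.99 = 0.302 g

0.302 g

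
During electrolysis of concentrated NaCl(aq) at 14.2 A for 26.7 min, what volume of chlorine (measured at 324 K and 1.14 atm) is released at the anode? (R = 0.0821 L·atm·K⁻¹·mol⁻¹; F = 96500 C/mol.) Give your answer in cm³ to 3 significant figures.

Charge passed = 14.2 × 1602 = 22750 C
n(e⁻) = Q/F = 22750/96500 = 0.2358 mol
2Cl⁻ → Cl₂ + 2e⁻, so n(Cl₂) = 0.2358 / 2 = 0.1179 mol
V = nRT/P = 0.1179 × 0.0821 × 324 / 1.14 = 2.751 L
= 2750 cm³

2750 cm³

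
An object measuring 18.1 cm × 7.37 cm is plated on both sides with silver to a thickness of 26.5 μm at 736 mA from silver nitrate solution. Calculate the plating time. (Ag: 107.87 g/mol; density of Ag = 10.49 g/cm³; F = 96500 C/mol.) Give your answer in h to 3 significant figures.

Plated area = 2 × 18.1 × 7.37 = 266.8 cm²
Volume = 266.8 × 26.5×10⁻⁴ cm = 0.7070 cm³
m(Ag) = 0.7070 × 10.49 = 7.416 g
n(Ag) = 7.416 / 107.87 = 0.06875 mol; n(e⁻) = 0.06875 mol
Q = 0.06875 × 96500 = 6634 C
t = 6634 / 0.736 = 9014 s = 2.50 h

2.50 h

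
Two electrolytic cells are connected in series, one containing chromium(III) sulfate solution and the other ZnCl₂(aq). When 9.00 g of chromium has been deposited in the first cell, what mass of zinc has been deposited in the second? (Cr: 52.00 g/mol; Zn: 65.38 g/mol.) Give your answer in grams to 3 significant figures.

17.0 g

n(Cr) = 9.00 / 52.00 = 0.1731 mol
Cr³⁺ + 3e⁻ → Cr, so n(e⁻) = 3 × 0.1731 = 0.5193 mol
Since the cells are in series, n(e⁻) in the Zn cell is also 0.5193 mol.
Zn²⁺ + 2e⁻ → Zn, so n(Zn) = 0.5193 / 2 = 0.2597 mol
m(Zn) = 0.2597 × 65.38 = 17.0 g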